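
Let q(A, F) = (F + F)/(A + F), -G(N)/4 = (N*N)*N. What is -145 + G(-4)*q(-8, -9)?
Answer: 2143/17 ≈ 126.06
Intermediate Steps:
G(N) = -4*N³ (G(N) = -4*N*N*N = -4*N²*N = -4*N³)
q(A, F) = 2*F/(A + F) (q(A, F) = (2*F)/(A + F) = 2*F/(A + F))
-145 + G(-4)*q(-8, -9) = -145 + (-4*(-4)³)*(2*(-9)/(-8 - 9)) = -145 + (-4*(-64))*(2*(-9)/(-17)) = -145 + 256*(2*(-9)*(-1/17)) = -145 + 256*(18/17) = -145 + 4608/17 = 2143/17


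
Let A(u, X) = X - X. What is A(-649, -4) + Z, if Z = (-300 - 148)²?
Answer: 200704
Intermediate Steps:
A(u, X) = 0
Z = 200704 (Z = (-448)² = 200704)
A(-649, -4) + Z = 0 + 200704 = 200704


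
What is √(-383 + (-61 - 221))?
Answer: I*√665 ≈ 25.788*I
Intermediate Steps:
√(-383 + (-61 - 221)) = √(-383 - 282) = √(-665) = I*√665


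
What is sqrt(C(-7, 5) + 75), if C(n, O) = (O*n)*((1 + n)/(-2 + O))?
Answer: sqrt(145) ≈ 12.042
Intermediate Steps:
C(n, O) = O*n*(1 + n)/(-2 + O) (C(n, O) = (O*n)*((1 + n)/(-2 + O)) = O*n*(1 + n)/(-2 + O))
sqrt(C(-7, 5) + 75) = sqrt(5*(-7)*(1 - 7)/(-2 + 5) + 75) = sqrt(5*(-7)*(-6)/3 + 75) = sqrt(5*(-7)*(1/3)*(-6) + 75) = sqrt(70 + 75) = sqrt(145)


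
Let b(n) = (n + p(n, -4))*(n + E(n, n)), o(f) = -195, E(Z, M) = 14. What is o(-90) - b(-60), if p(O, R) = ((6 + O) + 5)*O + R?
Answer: 132101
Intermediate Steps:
p(O, R) = R + O*(11 + O) (p(O, R) = (11 + O)*O + R = O*(11 + O) + R = R + O*(11 + O))
b(n) = (14 + n)*(-4 + n² + 12*n) (b(n) = (n + (-4 + n² + 11*n))*(n + 14) = (-4 + n² + 12*n)*(14 + n) = (14 + n)*(-4 + n² + 12*n))
o(-90) - b(-60) = -195 - (-56 + (-60)³ + 26*(-60)² + 164*(-60)) = -195 - (-56 - 216000 + 26*3600 - 9840) = -195 - (-56 - 216000 + 93600 - 9840) = -195 - 1*(-132296) = -195 + 132296 = 132101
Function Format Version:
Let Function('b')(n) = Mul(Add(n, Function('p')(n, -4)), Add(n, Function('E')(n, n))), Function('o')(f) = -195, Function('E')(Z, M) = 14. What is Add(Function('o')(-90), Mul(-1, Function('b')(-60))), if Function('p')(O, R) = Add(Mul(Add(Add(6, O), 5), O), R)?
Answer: 132101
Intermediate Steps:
Function('p')(O, R) = Add(R, Mul(O, Add(11, O))) (Function('p')(O, R) = Add(Mul(Add(11, O), O), R) = Add(Mul(O, Add(11, O)), R) = Add(R, Mul(O, Add(11, O))))
Function('b')(n) = Mul(Add(14, n), Add(-4, Pow(n, 2), Mul(12, n))) (Function('b')(n) = Mul(Add(n, Add(-4, Pow(n, 2), Mul(11, n))), Add(n, 14)) = Mul(Add(-4, Pow(n, 2), Mul(12, n)), Add(14, n)) = Mul(Add(14, n), Add(-4, Pow(n, 2), Mul(12, n))))
Add(Function('o')(-90), Mul(-1, Function('b')(-60))) = Add(-195, Mul(-1, Add(-56, Pow(-60, 3), Mul(26, Pow(-60, 2)), Mul(164, -60)))) = Add(-195, Mul(-1, Add(-56, -216000, Mul(26, 3600), -9840))) = Add(-195, Mul(-1, Add(-56, -216000, 93600, -9840))) = Add(-195, Mul(-1, -132296)) = Add(-195, 132296) = 132101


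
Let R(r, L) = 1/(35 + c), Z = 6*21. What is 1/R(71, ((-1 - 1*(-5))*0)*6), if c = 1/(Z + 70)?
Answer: 6861/196 ≈ 35.005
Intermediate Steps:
Z = 126
c = 1/196 (c = 1/(126 + 70) = 1/196 ≈ 0.0051020)
R(r, L) = 196/6861 (R(r, L) = 1/(35 + 1/196) = 1/(6861/196) = 196/6861)
1/R(71, ((-1 - 1*(-5))*0)*6) = 1/(196/6861) = 6861/196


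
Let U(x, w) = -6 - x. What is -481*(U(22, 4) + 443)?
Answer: -199615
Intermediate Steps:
-481*(U(22, 4) + 443) = -481*((-6 - 1*22) + 443) = -481*((-6 - 22) + 443) = -481*(-28 + 443) = -481*415 = -199615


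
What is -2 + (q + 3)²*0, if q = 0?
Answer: -2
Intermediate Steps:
-2 + (q + 3)²*0 = -2 + (0 + 3)²*0 = -2 + 3²*0 = -2 + 9*0 = -2 + 0 = -2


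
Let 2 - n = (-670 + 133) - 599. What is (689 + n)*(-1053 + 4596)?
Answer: 6473061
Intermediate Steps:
n = 1138 (n = 2 - ((-670 + 133) - 599) = 2 - (-537 - 599) = 2 - 1*(-1136) = 2 + 1136 = 1138)
(689 + n)*(-1053 + 4596) = (689 + 1138)*(-1053 + 4596) = 1827*3543 = 6473061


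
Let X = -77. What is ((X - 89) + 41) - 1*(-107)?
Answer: -18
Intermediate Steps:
((X - 89) + 41) - 1*(-107) = ((-77 - 89) + 41) - 1*(-107) = (-166 + 41) + 107 = -125 + 107 = -18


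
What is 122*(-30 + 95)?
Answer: 7930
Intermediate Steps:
122*(-30 + 95) = 122*65 = 7930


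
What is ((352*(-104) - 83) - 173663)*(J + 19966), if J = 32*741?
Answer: -9187842012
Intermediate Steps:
J = 23712
((352*(-104) - 83) - 173663)*(J + 19966) = ((352*(-104) - 83) - 173663)*(23712 + 19966) = ((-36608 - 83) - 173663)*43678 = (-36691 - 173663)*43678 = -210354*43678 = -9187842012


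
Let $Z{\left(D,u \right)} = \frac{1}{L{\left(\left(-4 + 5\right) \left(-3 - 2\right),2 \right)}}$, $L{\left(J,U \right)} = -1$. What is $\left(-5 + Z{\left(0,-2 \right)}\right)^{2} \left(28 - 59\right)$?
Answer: $-1116$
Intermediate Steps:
$Z{\left(D,u \right)} = -1$ ($Z{\left(D,u \right)} = \frac{1}{-1} = -1$)
$\left(-5 + Z{\left(0,-2 \right)}\right)^{2} \left(28 - 59\right) = \left(-5 - 1\right)^{2} \left(28 - 59\right) = \left(-6\right)^{2} \left(-31\right) = 36 \left(-31\right) = -1116$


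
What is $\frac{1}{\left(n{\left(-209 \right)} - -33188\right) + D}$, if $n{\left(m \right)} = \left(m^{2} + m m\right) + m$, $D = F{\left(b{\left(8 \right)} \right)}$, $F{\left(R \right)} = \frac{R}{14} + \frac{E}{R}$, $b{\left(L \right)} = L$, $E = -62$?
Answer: $\frac{28}{3369347} \approx 8.3102 \cdot 10^{-6}$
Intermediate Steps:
$F{\left(R \right)} = - \frac{62}{R} + \frac{R}{14}$ ($F{\left(R \right)} = \frac{R}{14} - \frac{62}{R} = - \frac{62}{R} + \frac{R}{14}$)
$D = - \frac{201}{28}$ ($D = - \frac{62}{8} + \frac{1}{14} \cdot 8 = \left(-62\right) \frac{1}{8} + \frac{4}{7} = - \frac{31}{4} + \frac{4}{7} = - \frac{201}{28} \approx -7.1786$)
$n{\left(m \right)} = m + 2 m^{2}$ ($n{\left(m \right)} = \left(m^{2} + m^{2}\right) + m = 2 m^{2} + m = m + 2 m^{2}$)
$\frac{1}{\left(n{\left(-209 \right)} - -33188\right) + D} = \frac{1}{\left(- 209 \left(1 + 2 \left(-209\right)\right) - -33188\right) - \frac{201}{28}} = \frac{1}{\left(- 209 \left(1 - 418\right) + 33188\right) - \frac{201}{28}} = \frac{1}{\left(\left(-209\right) \left(-417\right) + 33188\right) - \frac{201}{28}} = \frac{1}{\left(87153 + 33188\right) - \frac{201}{28}} = \frac{1}{120341 - \frac{201}{28}} = \frac{1}{\frac{3369347}{28}} = \frac{28}{3369347}$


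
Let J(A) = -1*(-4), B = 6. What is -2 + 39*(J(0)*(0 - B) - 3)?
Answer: -1055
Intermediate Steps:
J(A) = 4
-2 + 39*(J(0)*(0 - B) - 3) = -2 + 39*(4*(0 - 1*6) - 3) = -2 + 39*(4*(0 - 6) - 3) = -2 + 39*(4*(-6) - 3) = -2 + 39*(-24 - 3) = -2 + 39*(-27) = -2 - 1053 = -1055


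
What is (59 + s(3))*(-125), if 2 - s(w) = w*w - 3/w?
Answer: -6625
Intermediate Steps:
s(w) = 2 - w² + 3/w (s(w) = 2 - (w*w - 3/w) = 2 - (w² - 3/w) = 2 + (-w² + 3/w) = 2 - w² + 3/w)
(59 + s(3))*(-125) = (59 + (2 - 1*3² + 3/3))*(-125) = (59 + (2 - 1*9 + 3*(⅓)))*(-125) = (59 + (2 - 9 + 1))*(-125) = (59 - 6)*(-125) = 53*(-125) = -6625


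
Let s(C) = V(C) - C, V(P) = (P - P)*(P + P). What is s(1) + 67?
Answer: 66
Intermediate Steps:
V(P) = 0 (V(P) = 0*(2*P) = 0)
s(C) = -C (s(C) = 0 - C = -C)
s(1) + 67 = -1*1 + 67 = -1 + 67 = 66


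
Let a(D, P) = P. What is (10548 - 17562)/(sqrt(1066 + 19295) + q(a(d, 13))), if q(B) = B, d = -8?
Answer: 45591/10096 - 3507*sqrt(20361)/10096 ≈ -45.050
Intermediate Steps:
(10548 - 17562)/(sqrt(1066 + 19295) + q(a(d, 13))) = (10548 - 17562)/(sqrt(1066 + 19295) + 13) = -7014/(sqrt(20361) + 13) = -7014/(13 + sqrt(20361))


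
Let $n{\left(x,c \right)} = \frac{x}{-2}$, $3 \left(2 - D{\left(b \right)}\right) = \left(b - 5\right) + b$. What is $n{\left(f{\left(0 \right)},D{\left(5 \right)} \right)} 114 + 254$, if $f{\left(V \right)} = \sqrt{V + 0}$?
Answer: $254$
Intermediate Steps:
$f{\left(V \right)} = \sqrt{V}$
$D{\left(b \right)} = \frac{11}{3} - \frac{2 b}{3}$ ($D{\left(b \right)} = 2 - \frac{\left(b - 5\right) + b}{3} = 2 - \frac{\left(-5 + b\right) + b}{3} = 2 - \frac{-5 + 2 b}{3} = 2 - \left(- \frac{5}{3} + \frac{2 b}{3}\right) = \frac{11}{3} - \frac{2 b}{3}$)
$n{\left(x,c \right)} = - \frac{x}{2}$ ($n{\left(x,c \right)} = x \left(- \frac{1}{2}\right) = - \frac{x}{2}$)
$n{\left(f{\left(0 \right)},D{\left(5 \right)} \right)} 114 + 254 = - \frac{\sqrt{0}}{2} \cdot 114 + 254 = \left(- \frac{1}{2}\right) 0 \cdot 114 + 254 = 0 \cdot 114 + 254 = 0 + 254 = 254$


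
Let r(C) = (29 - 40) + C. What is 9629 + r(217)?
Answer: 9835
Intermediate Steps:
r(C) = -11 + C
9629 + r(217) = 9629 + (-11 + 217) = 9629 + 206 = 9835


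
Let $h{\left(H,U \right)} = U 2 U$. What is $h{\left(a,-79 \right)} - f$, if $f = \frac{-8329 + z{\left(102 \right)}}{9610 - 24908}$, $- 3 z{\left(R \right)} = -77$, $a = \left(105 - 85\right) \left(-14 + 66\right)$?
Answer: $\frac{286411999}{22947} \approx 12481.0$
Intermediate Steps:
$a = 1040$ ($a = 20 \cdot 52 = 1040$)
$z{\left(R \right)} = \frac{77}{3}$ ($z{\left(R \right)} = \left(- \frac{1}{3}\right) \left(-77\right) = \frac{77}{3}$)
$h{\left(H,U \right)} = 2 U^{2}$ ($h{\left(H,U \right)} = 2 U U = 2 U^{2}$)
$f = \frac{12455}{22947}$ ($f = \frac{-8329 + \frac{77}{3}}{9610 - 24908} = - \frac{24910}{3 \left(-15298\right)} = \left(- \frac{24910}{3}\right) \left(- \frac{1}{15298}\right) = \frac{12455}{22947} \approx 0.54277$)
$h{\left(a,-79 \right)} - f = 2 \left(-79\right)^{2} - \frac{12455}{22947} = 2 \cdot 6241 - \frac{12455}{22947} = 12482 - \frac{12455}{22947} = \frac{286411999}{22947}$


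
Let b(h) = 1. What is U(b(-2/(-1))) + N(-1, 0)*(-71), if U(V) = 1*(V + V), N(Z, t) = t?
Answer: 2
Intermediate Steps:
U(V) = 2*V (U(V) = 1*(2*V) = 2*V)
U(b(-2/(-1))) + N(-1, 0)*(-71) = 2*1 + 0*(-71) = 2 + 0 = 2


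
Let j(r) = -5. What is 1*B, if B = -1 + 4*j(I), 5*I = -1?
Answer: -21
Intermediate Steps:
I = -⅕ (I = (⅕)*(-1) = -⅕ ≈ -0.20000)
B = -21 (B = -1 + 4*(-5) = -1 - 20 = -21)
1*B = 1*(-21) = -21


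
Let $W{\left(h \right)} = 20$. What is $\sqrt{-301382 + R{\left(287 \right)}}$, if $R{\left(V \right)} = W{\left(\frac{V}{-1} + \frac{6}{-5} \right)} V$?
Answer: $i \sqrt{295642} \approx 543.73 i$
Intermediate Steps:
$R{\left(V \right)} = 20 V$
$\sqrt{-301382 + R{\left(287 \right)}} = \sqrt{-301382 + 20 \cdot 287} = \sqrt{-301382 + 5740} = \sqrt{-295642} = i \sqrt{295642}$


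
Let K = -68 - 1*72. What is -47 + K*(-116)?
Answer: 16193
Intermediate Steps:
K = -140 (K = -68 - 72 = -140)
-47 + K*(-116) = -47 - 140*(-116) = -47 + 16240 = 16193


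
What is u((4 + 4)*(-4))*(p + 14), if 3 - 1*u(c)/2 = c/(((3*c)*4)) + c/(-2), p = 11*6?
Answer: -6280/3 ≈ -2093.3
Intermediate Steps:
p = 66
u(c) = 35/6 + c (u(c) = 6 - 2*(c/(((3*c)*4)) + c/(-2)) = 6 - 2*(c/((12*c)) + c*(-½)) = 6 - 2*(c*(1/(12*c)) - c/2) = 6 - 2*(1/12 - c/2) = 6 + (-⅙ + c) = 35/6 + c)
u((4 + 4)*(-4))*(p + 14) = (35/6 + (4 + 4)*(-4))*(66 + 14) = (35/6 + 8*(-4))*80 = (35/6 - 32)*80 = -157/6*80 = -6280/3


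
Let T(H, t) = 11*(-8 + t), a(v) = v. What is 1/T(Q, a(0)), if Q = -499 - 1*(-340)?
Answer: -1/88 ≈ -0.011364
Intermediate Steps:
Q = -159 (Q = -499 + 340 = -159)
T(H, t) = -88 + 11*t
1/T(Q, a(0)) = 1/(-88 + 11*0) = 1/(-88 + 0) = 1/(-88) = -1/88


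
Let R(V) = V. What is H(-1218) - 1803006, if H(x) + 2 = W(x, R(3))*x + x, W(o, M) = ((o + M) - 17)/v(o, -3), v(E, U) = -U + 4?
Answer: -1589858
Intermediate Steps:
v(E, U) = 4 - U
W(o, M) = -17/7 + M/7 + o/7 (W(o, M) = ((o + M) - 17)/(4 - 1*(-3)) = ((M + o) - 17)/(4 + 3) = (-17 + M + o)/7 = (-17 + M + o)*(⅐) = -17/7 + M/7 + o/7)
H(x) = -2 + x + x*(-2 + x/7) (H(x) = -2 + ((-17/7 + (⅐)*3 + x/7)*x + x) = -2 + ((-17/7 + 3/7 + x/7)*x + x) = -2 + ((-2 + x/7)*x + x) = -2 + (x*(-2 + x/7) + x) = -2 + (x + x*(-2 + x/7)) = -2 + x + x*(-2 + x/7))
H(-1218) - 1803006 = (-2 - 1*(-1218) + (⅐)*(-1218)²) - 1803006 = (-2 + 1218 + (⅐)*1483524) - 1803006 = (-2 + 1218 + 211932) - 1803006 = 213148 - 1803006 = -1589858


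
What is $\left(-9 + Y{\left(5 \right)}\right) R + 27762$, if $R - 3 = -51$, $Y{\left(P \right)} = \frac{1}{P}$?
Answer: $\frac{140922}{5} \approx 28184.0$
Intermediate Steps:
$R = -48$ ($R = 3 - 51 = -48$)
$\left(-9 + Y{\left(5 \right)}\right) R + 27762 = \left(-9 + \frac{1}{5}\right) \left(-48\right) + 27762 = \left(- \frac{44}{5}\right) \left(-48\right) + 27762 = \frac{2112}{5} + 27762 = \frac{140922}{5}$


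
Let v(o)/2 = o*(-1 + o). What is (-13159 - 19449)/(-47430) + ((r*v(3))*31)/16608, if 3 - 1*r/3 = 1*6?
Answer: 15948251/32821560 ≈ 0.48591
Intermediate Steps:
v(o) = 2*o*(-1 + o) (v(o) = 2*(o*(-1 + o)) = 2*o*(-1 + o))
r = -9 (r = 9 - 3*6 = 9 - 18 = -9)
(-13159 - 19449)/(-47430) + ((r*v(3))*31)/16608 = (-13159 - 19449)/(-47430) + (-18*3*(-1 + 3)*31)/16608 = -32608*(-1/47430) + (-18*3*2*31)*(1/16608) = 16304/23715 + (-9*12*31)*(1/16608) = 16304/23715 - 108*31*(1/16608) = 16304/23715 - 3348*1/16608 = 16304/23715 - 279/1384 = 15948251/32821560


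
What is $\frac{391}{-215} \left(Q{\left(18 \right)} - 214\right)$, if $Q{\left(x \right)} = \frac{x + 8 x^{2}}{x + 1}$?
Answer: $\frac{569296}{4085} \approx 139.36$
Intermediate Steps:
$Q{\left(x \right)} = \frac{x + 8 x^{2}}{1 + x}$
$\frac{391}{-215} \left(Q{\left(18 \right)} - 214\right) = \frac{391}{-215} \left(\frac{18 \left(1 + 8 \cdot 18\right)}{1 + 18} - 214\right) = 391 \left(- \frac{1}{215}\right) \left(\frac{18 \left(1 + 144\right)}{19} - 214\right) = - \frac{391 \left(18 \cdot \frac{1}{19} \cdot 145 - 214\right)}{215} = - \frac{391 \left(\frac{2610}{19} - 214\right)}{215} = \left(- \frac{391}{215}\right) \left(- \frac{1456}{19}\right) = \frac{569296}{4085}$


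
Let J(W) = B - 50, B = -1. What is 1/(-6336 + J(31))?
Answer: -1/6387 ≈ -0.00015657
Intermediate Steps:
J(W) = -51 (J(W) = -1 - 50 = -51)
1/(-6336 + J(31)) = 1/(-6336 - 51) = 1/(-6387) = -1/6387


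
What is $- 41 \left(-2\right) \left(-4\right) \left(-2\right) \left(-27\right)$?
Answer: $-17712$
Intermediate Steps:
$- 41 \left(-2\right) \left(-4\right) \left(-2\right) \left(-27\right) = - 41 \cdot 8 \left(-2\right) \left(-27\right) = \left(-41\right) \left(-16\right) \left(-27\right) = 656 \left(-27\right) = -17712$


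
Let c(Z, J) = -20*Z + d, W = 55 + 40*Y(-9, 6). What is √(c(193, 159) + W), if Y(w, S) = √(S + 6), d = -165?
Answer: √(-3970 + 80*√3) ≈ 61.899*I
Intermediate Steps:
Y(w, S) = √(6 + S)
W = 55 + 80*√3 (W = 55 + 40*√(6 + 6) = 55 + 40*√12 = 55 + 40*(2*√3) = 55 + 80*√3 ≈ 193.56)
c(Z, J) = -165 - 20*Z (c(Z, J) = -20*Z - 165 = -165 - 20*Z)
√(c(193, 159) + W) = √((-165 - 20*193) + (55 + 80*√3)) = √((-165 - 3860) + (55 + 80*√3)) = √(-4025 + (55 + 80*√3)) = √(-3970 + 80*√3)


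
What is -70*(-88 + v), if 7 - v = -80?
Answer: 70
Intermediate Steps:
v = 87 (v = 7 - 1*(-80) = 7 + 80 = 87)
-70*(-88 + v) = -70*(-88 + 87) = -70*(-1) = 70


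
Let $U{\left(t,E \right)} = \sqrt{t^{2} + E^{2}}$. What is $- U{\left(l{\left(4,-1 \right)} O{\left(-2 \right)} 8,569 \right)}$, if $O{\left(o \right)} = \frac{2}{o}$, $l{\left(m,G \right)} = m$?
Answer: $- \sqrt{324785} \approx -569.9$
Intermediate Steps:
$U{\left(t,E \right)} = \sqrt{E^{2} + t^{2}}$
$- U{\left(l{\left(4,-1 \right)} O{\left(-2 \right)} 8,569 \right)} = - \sqrt{569^{2} + \left(4 \frac{2}{-2} \cdot 8\right)^{2}} = - \sqrt{323761 + \left(4 \cdot 2 \left(- \frac{1}{2}\right) 8\right)^{2}} = - \sqrt{323761 + \left(4 \left(-1\right) 8\right)^{2}} = - \sqrt{323761 + \left(\left(-4\right) 8\right)^{2}} = - \sqrt{323761 + \left(-32\right)^{2}} = - \sqrt{323761 + 1024} = - \sqrt{324785}$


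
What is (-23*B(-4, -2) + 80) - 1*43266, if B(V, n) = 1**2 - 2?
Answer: -43163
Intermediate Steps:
B(V, n) = -1 (B(V, n) = 1 - 2 = -1)
(-23*B(-4, -2) + 80) - 1*43266 = (-23*(-1) + 80) - 1*43266 = (23 + 80) - 43266 = 103 - 43266 = -43163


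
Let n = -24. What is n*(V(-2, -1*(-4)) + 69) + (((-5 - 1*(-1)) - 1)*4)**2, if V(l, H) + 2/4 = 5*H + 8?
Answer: -1916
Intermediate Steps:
V(l, H) = 15/2 + 5*H (V(l, H) = -1/2 + (5*H + 8) = -1/2 + (8 + 5*H) = 15/2 + 5*H)
n*(V(-2, -1*(-4)) + 69) + (((-5 - 1*(-1)) - 1)*4)**2 = -24*((15/2 + 5*(-1*(-4))) + 69) + (((-5 - 1*(-1)) - 1)*4)**2 = -24*((15/2 + 5*4) + 69) + (((-5 + 1) - 1)*4)**2 = -24*((15/2 + 20) + 69) + ((-4 - 1)*4)**2 = -24*(55/2 + 69) + (-5*4)**2 = -24*193/2 + (-20)**2 = -2316 + 400 = -1916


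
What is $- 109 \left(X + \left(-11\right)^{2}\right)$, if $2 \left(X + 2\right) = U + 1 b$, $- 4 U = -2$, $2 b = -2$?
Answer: $- \frac{51775}{4} \approx -12944.0$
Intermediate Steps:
$b = -1$ ($b = \frac{1}{2} \left(-2\right) = -1$)
$U = \frac{1}{2}$ ($U = \left(- \frac{1}{4}\right) \left(-2\right) = \frac{1}{2} \approx 0.5$)
$X = - \frac{9}{4}$ ($X = -2 + \frac{\frac{1}{2} + 1 \left(-1\right)}{2} = -2 + \frac{\frac{1}{2} - 1}{2} = -2 + \frac{1}{2} \left(- \frac{1}{2}\right) = -2 - \frac{1}{4} = - \frac{9}{4} \approx -2.25$)
$- 109 \left(X + \left(-11\right)^{2}\right) = - 109 \left(- \frac{9}{4} + \left(-11\right)^{2}\right) = - 109 \left(- \frac{9}{4} + 121\right) = \left(-109\right) \frac{475}{4} = - \frac{51775}{4}$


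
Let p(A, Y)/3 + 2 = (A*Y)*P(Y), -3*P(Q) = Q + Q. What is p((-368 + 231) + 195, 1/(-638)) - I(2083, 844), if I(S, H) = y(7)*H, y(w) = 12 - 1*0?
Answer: -35560207/3509 ≈ -10134.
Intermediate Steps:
P(Q) = -2*Q/3 (P(Q) = -(Q + Q)/3 = -2*Q/3)
y(w) = 12 (y(w) = 12 + 0 = 12)
I(S, H) = 12*H
p(A, Y) = -6 - 2*A*Y² (p(A, Y) = -6 + 3*((A*Y)*(-2*Y/3)) = -6 + 3*(-2*A*Y²/3) = -6 - 2*A*Y²)
p((-368 + 231) + 195, 1/(-638)) - I(2083, 844) = (-6 - 2*((-368 + 231) + 195)*(1/(-638))²) - 12*844 = (-6 - 2*(-137 + 195)*(-1/638)²) - 1*10128 = (-6 - 2*58*1/407044) - 10128 = (-6 - 1/3509) - 10128 = -21055/3509 - 10128 = -35560207/3509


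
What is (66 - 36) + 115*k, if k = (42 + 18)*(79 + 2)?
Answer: 558930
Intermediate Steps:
k = 4860 (k = 60*81 = 4860)
(66 - 36) + 115*k = (66 - 36) + 115*4860 = 30 + 558900 = 558930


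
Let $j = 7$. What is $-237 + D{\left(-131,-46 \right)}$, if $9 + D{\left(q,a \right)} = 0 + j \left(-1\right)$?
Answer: $-253$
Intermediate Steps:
$D{\left(q,a \right)} = -16$ ($D{\left(q,a \right)} = -9 + \left(0 + 7 \left(-1\right)\right) = -9 + \left(0 - 7\right) = -9 - 7 = -16$)
$-237 + D{\left(-131,-46 \right)} = -237 - 16 = -253$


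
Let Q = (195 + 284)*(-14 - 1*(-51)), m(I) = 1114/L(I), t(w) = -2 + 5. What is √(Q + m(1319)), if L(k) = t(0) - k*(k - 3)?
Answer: √53399487659222209/1735801 ≈ 133.13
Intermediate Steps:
t(w) = 3
L(k) = 3 - k*(-3 + k) (L(k) = 3 - k*(k - 3) = 3 - k*(-3 + k))
m(I) = 1114/(3 - I² + 3*I)
Q = 17723 (Q = 479*(-14 + 51) = 479*37 = 17723)
√(Q + m(1319)) = √(17723 + 1114/(3 - 1*1319² + 3*1319)) = √(17723 + 1114/(3 - 1*1739761 + 3957)) = √(17723 + 1114/(3 - 1739761 + 3957)) = √(17723 + 1114/(-1735801)) = √(17723 + 1114*(-1/1735801)) = √(17723 - 1114/1735801) = √(30763600009/1735801) = √53399487659222209/1735801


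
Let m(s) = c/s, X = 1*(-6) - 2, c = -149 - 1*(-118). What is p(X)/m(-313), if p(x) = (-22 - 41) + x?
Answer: -22223/31 ≈ -716.87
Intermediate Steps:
c = -31 (c = -149 + 118 = -31)
X = -8 (X = -6 - 2 = -8)
p(x) = -63 + x
m(s) = -31/s
p(X)/m(-313) = (-63 - 8)/((-31/(-313))) = -71/((-31*(-1/313))) = -71/31/313 = -71*313/31 = -22223/31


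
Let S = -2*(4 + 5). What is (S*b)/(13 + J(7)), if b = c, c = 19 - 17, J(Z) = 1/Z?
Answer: -63/23 ≈ -2.7391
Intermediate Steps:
c = 2
S = -18 (S = -2*9 = -18)
b = 2
(S*b)/(13 + J(7)) = (-18*2)/(13 + 1/7) = -36/(13 + ⅐) = -36/92/7 = -36*7/92 = -63/23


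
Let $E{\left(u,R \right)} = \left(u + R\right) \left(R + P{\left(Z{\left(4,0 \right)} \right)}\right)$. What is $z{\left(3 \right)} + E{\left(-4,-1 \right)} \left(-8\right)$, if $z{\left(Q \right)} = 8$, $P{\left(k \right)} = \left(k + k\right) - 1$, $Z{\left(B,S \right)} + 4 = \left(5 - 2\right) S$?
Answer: $-392$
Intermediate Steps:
$Z{\left(B,S \right)} = -4 + 3 S$ ($Z{\left(B,S \right)} = -4 + \left(5 - 2\right) S = -4 + 3 S$)
$P{\left(k \right)} = -1 + 2 k$ ($P{\left(k \right)} = 2 k - 1 = -1 + 2 k$)
$E{\left(u,R \right)} = \left(-9 + R\right) \left(R + u\right)$ ($E{\left(u,R \right)} = \left(u + R\right) \left(R + \left(-1 + 2 \left(-4 + 3 \cdot 0\right)\right)\right) = \left(R + u\right) \left(R + \left(-1 + 2 \left(-4 + 0\right)\right)\right) = \left(R + u\right) \left(R + \left(-1 + 2 \left(-4\right)\right)\right) = \left(R + u\right) \left(R - 9\right) = \left(R + u\right) \left(-9 + R\right) = \left(-9 + R\right) \left(R + u\right)$)
$z{\left(3 \right)} + E{\left(-4,-1 \right)} \left(-8\right) = 8 + \left(\left(-1\right)^{2} - -9 - -36 - -4\right) \left(-8\right) = 8 + \left(1 + 9 + 36 + 4\right) \left(-8\right) = 8 + 50 \left(-8\right) = 8 - 400 = -392$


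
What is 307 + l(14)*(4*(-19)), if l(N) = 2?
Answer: 155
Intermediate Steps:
307 + l(14)*(4*(-19)) = 307 + 2*(4*(-19)) = 307 + 2*(-76) = 307 - 152 = 155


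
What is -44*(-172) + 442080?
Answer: 449648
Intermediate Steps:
-44*(-172) + 442080 = 7568 + 442080 = 449648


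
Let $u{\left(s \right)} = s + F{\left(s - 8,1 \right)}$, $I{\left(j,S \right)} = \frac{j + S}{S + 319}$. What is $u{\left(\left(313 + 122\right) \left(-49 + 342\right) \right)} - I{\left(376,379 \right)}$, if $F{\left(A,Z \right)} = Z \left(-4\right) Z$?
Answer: $\frac{88960043}{698} \approx 1.2745 \cdot 10^{5}$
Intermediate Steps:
$F{\left(A,Z \right)} = - 4 Z^{2}$ ($F{\left(A,Z \right)} = - 4 Z Z = - 4 Z^{2}$)
$I{\left(j,S \right)} = \frac{S + j}{319 + S}$
$u{\left(s \right)} = -4 + s$ ($u{\left(s \right)} = s - 4 \cdot 1^{2} = s - 4 = -4 + s$)
$u{\left(\left(313 + 122\right) \left(-49 + 342\right) \right)} - I{\left(376,379 \right)} = \left(-4 + \left(313 + 122\right) \left(-49 + 342\right)\right) - \frac{379 + 376}{319 + 379} = \left(-4 + 435 \cdot 293\right) - \frac{1}{698} \cdot 755 = \left(-4 + 127455\right) - \frac{1}{698} \cdot 755 = 127451 - \frac{755}{698} = \frac{88960043}{698}$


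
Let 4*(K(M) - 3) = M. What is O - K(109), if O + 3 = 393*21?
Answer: 32879/4 ≈ 8219.8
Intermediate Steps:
K(M) = 3 + M/4
O = 8250 (O = -3 + 393*21 = -3 + 8253 = 8250)
O - K(109) = 8250 - (3 + (¼)*109) = 8250 - (3 + 109/4) = 8250 - 1*121/4 = 8250 - 121/4 = 32879/4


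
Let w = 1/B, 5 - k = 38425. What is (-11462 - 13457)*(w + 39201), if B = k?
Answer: -37530566179061/38420 ≈ -9.7685e+8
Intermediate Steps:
k = -38420 (k = 5 - 1*38425 = 5 - 38425 = -38420)
B = -38420
w = -1/38420 (w = 1/(-38420) = -1/38420 ≈ -2.6028e-5)
(-11462 - 13457)*(w + 39201) = (-11462 - 13457)*(-1/38420 + 39201) = -24919*1506102419/38420 = -37530566179061/38420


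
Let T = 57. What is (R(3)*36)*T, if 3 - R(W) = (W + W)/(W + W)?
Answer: 4104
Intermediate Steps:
R(W) = 2 (R(W) = 3 - (W + W)/(W + W) = 3 - 2*W/(2*W) = 3 - 2*W*1/(2*W) = 3 - 1*1 = 3 - 1 = 2)
(R(3)*36)*T = (2*36)*57 = 72*57 = 4104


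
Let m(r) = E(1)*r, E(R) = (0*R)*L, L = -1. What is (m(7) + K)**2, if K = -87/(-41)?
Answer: 7569/1681 ≈ 4.5027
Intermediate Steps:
E(R) = 0 (E(R) = (0*R)*(-1) = 0*(-1) = 0)
m(r) = 0 (m(r) = 0*r = 0)
K = 87/41 (K = -87*(-1/41) = 87/41 ≈ 2.1220)
(m(7) + K)**2 = (0 + 87/41)**2 = (87/41)**2 = 7569/1681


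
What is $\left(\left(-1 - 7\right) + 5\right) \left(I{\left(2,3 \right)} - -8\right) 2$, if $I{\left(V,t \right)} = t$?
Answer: $-66$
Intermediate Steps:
$\left(\left(-1 - 7\right) + 5\right) \left(I{\left(2,3 \right)} - -8\right) 2 = \left(\left(-1 - 7\right) + 5\right) \left(3 - -8\right) 2 = \left(-8 + 5\right) \left(3 + 8\right) 2 = \left(-3\right) 11 \cdot 2 = \left(-33\right) 2 = -66$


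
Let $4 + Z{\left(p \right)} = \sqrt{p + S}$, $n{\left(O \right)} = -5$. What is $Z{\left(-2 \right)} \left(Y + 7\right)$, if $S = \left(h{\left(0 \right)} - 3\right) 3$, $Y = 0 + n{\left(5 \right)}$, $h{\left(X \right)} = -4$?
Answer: $-8 + 2 i \sqrt{23} \approx -8.0 + 9.5917 i$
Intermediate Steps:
$Y = -5$ ($Y = 0 - 5 = -5$)
$S = -21$ ($S = \left(-4 - 3\right) 3 = \left(-7\right) 3 = -21$)
$Z{\left(p \right)} = -4 + \sqrt{-21 + p}$ ($Z{\left(p \right)} = -4 + \sqrt{p - 21} = -4 + \sqrt{-21 + p}$)
$Z{\left(-2 \right)} \left(Y + 7\right) = \left(-4 + \sqrt{-21 - 2}\right) \left(-5 + 7\right) = \left(-4 + \sqrt{-23}\right) 2 = \left(-4 + i \sqrt{23}\right) 2 = -8 + 2 i \sqrt{23}$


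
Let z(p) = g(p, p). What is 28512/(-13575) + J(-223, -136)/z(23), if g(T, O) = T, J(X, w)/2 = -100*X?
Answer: 201596408/104075 ≈ 1937.0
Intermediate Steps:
J(X, w) = -200*X (J(X, w) = 2*(-100*X) = -200*X)
z(p) = p
28512/(-13575) + J(-223, -136)/z(23) = 28512/(-13575) - 200*(-223)/23 = 28512*(-1/13575) + 44600*(1/23) = -9504/4525 + 44600/23 = 201596408/104075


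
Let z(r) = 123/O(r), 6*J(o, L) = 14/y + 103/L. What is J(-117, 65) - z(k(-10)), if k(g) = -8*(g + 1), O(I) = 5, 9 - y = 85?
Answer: -120371/4940 ≈ -24.367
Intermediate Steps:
y = -76 (y = 9 - 1*85 = 9 - 85 = -76)
k(g) = -8 - 8*g (k(g) = -8*(1 + g) = -8 - 8*g)
J(o, L) = -7/228 + 103/(6*L) (J(o, L) = (14/(-76) + 103/L)/6 = (14*(-1/76) + 103/L)/6 = (-7/38 + 103/L)/6 = -7/228 + 103/(6*L))
z(r) = 123/5
J(-117, 65) - z(k(-10)) = (1/228)*(3914 - 7*65)/65 - 1*123/5 = (1/228)*(1/65)*(3914 - 455) - 123/5 = (1/228)*(1/65)*3459 - 123/5 = 1153/4940 - 123/5 = -120371/4940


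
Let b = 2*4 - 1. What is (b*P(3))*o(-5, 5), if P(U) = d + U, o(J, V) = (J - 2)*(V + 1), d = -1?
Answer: -588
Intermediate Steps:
o(J, V) = (1 + V)*(-2 + J) (o(J, V) = (-2 + J)*(1 + V) = (1 + V)*(-2 + J))
P(U) = -1 + U
b = 7 (b = 8 - 1 = 7)
(b*P(3))*o(-5, 5) = (7*(-1 + 3))*(-2 - 5 - 2*5 - 5*5) = (7*2)*(-2 - 5 - 10 - 25) = 14*(-42) = -588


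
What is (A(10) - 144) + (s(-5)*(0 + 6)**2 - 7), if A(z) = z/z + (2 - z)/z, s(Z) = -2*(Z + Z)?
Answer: 2846/5 ≈ 569.20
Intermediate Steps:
s(Z) = -4*Z
A(z) = 1 + (2 - z)/z
(A(10) - 144) + (s(-5)*(0 + 6)**2 - 7) = (2/10 - 144) + ((-4*(-5))*(0 + 6)**2 - 7) = (2*(1/10) - 144) + (20*6**2 - 7) = (1/5 - 144) + (20*36 - 7) = -719/5 + (720 - 7) = -719/5 + 713 = 2846/5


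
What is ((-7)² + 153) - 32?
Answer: 170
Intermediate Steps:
((-7)² + 153) - 32 = (49 + 153) - 32 = 202 - 32 = 170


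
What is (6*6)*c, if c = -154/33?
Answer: -168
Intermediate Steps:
c = -14/3 (c = -154*1/33 = -14/3 ≈ -4.6667)
(6*6)*c = (6*6)*(-14/3) = 36*(-14/3) = -168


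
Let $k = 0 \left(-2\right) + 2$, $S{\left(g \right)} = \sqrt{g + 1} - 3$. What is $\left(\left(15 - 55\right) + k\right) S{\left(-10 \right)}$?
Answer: $114 - 114 i \approx 114.0 - 114.0 i$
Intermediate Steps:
$S{\left(g \right)} = -3 + \sqrt{1 + g}$ ($S{\left(g \right)} = \sqrt{1 + g} - 3 = -3 + \sqrt{1 + g}$)
$k = 2$ ($k = 0 + 2 = 2$)
$\left(\left(15 - 55\right) + k\right) S{\left(-10 \right)} = \left(\left(15 - 55\right) + 2\right) \left(-3 + \sqrt{1 - 10}\right) = \left(\left(15 - 55\right) + 2\right) \left(-3 + \sqrt{-9}\right) = \left(-40 + 2\right) \left(-3 + 3 i\right) = - 38 \left(-3 + 3 i\right) = 114 - 114 i$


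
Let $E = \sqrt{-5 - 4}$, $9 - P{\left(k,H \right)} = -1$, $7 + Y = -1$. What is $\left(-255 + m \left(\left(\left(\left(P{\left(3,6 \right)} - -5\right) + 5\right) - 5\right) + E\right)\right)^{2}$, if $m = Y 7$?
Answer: $1170801 + 367920 i \approx 1.1708 \cdot 10^{6} + 3.6792 \cdot 10^{5} i$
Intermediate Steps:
$Y = -8$ ($Y = -7 - 1 = -8$)
$P{\left(k,H \right)} = 10$ ($P{\left(k,H \right)} = 9 - -1 = 9 + 1 = 10$)
$m = -56$ ($m = \left(-8\right) 7 = -56$)
$E = 3 i$ ($E = \sqrt{-9} = 3 i \approx 3.0 i$)
$\left(-255 + m \left(\left(\left(\left(P{\left(3,6 \right)} - -5\right) + 5\right) - 5\right) + E\right)\right)^{2} = \left(-255 - 56 \left(\left(\left(\left(10 - -5\right) + 5\right) - 5\right) + 3 i\right)\right)^{2} = \left(-255 - 56 \left(\left(\left(\left(10 + 5\right) + 5\right) - 5\right) + 3 i\right)\right)^{2} = \left(-255 - 56 \left(\left(\left(15 + 5\right) - 5\right) + 3 i\right)\right)^{2} = \left(-255 - 56 \left(\left(20 - 5\right) + 3 i\right)\right)^{2} = \left(-255 - 56 \left(15 + 3 i\right)\right)^{2} = \left(-255 - \left(840 + 168 i\right)\right)^{2} = \left(-1095 - 168 i\right)^{2}$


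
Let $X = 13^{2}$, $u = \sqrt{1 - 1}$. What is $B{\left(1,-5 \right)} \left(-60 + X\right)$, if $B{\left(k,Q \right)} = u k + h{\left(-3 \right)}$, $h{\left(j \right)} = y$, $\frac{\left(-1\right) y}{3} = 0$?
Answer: $0$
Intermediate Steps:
$y = 0$ ($y = \left(-3\right) 0 = 0$)
$h{\left(j \right)} = 0$
$u = 0$ ($u = \sqrt{0} = 0$)
$B{\left(k,Q \right)} = 0$ ($B{\left(k,Q \right)} = 0 k + 0 = 0 + 0 = 0$)
$X = 169$
$B{\left(1,-5 \right)} \left(-60 + X\right) = 0 \left(-60 + 169\right) = 0 \cdot 109 = 0$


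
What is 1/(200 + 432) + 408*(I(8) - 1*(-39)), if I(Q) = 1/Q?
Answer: 10088617/632 ≈ 15963.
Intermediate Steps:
1/(200 + 432) + 408*(I(8) - 1*(-39)) = 1/(200 + 432) + 408*(1/8 - 1*(-39)) = 1/632 + 408*(⅛ + 39) = 1/632 + 408*(313/8) = 1/632 + 15963 = 10088617/632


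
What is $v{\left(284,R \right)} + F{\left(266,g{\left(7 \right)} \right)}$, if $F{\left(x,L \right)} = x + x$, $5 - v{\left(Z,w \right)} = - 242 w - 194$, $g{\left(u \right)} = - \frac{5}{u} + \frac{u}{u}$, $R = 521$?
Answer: $126813$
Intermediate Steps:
$g{\left(u \right)} = 1 - \frac{5}{u}$ ($g{\left(u \right)} = - \frac{5}{u} + 1 = 1 - \frac{5}{u}$)
$v{\left(Z,w \right)} = 199 + 242 w$ ($v{\left(Z,w \right)} = 5 - \left(- 242 w - 194\right) = 5 - \left(-194 - 242 w\right) = 5 + \left(194 + 242 w\right) = 199 + 242 w$)
$F{\left(x,L \right)} = 2 x$
$v{\left(284,R \right)} + F{\left(266,g{\left(7 \right)} \right)} = \left(199 + 242 \cdot 521\right) + 2 \cdot 266 = \left(199 + 126082\right) + 532 = 126281 + 532 = 126813$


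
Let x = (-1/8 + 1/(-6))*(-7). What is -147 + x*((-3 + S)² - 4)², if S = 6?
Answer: -2303/24 ≈ -95.958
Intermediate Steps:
x = 49/24 (x = (-1*⅛ + 1*(-⅙))*(-7) = (-⅛ - ⅙)*(-7) = -7/24*(-7) = 49/24 ≈ 2.0417)
-147 + x*((-3 + S)² - 4)² = -147 + 49*((-3 + 6)² - 4)²/24 = -147 + 49*(3² - 4)²/24 = -147 + 49*(9 - 4)²/24 = -147 + (49/24)*5² = -147 + (49/24)*25 = -147 + 1225/24 = -2303/24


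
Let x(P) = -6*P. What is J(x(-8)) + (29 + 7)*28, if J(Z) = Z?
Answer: 1056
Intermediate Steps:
J(x(-8)) + (29 + 7)*28 = -6*(-8) + (29 + 7)*28 = 48 + 36*28 = 48 + 1008 = 1056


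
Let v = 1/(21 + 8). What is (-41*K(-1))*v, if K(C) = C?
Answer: 41/29 ≈ 1.4138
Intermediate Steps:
v = 1/29 ≈ 0.034483
(-41*K(-1))*v = -41*(-1)*(1/29) = 41*(1/29) = 41/29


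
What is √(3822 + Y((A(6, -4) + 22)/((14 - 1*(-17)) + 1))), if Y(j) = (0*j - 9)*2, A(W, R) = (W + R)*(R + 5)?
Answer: 2*√951 ≈ 61.677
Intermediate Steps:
A(W, R) = (5 + R)*(R + W) (A(W, R) = (R + W)*(5 + R) = (5 + R)*(R + W))
Y(j) = -18 (Y(j) = (0 - 9)*2 = -9*2 = -18)
√(3822 + Y((A(6, -4) + 22)/((14 - 1*(-17)) + 1))) = √(3822 - 18) = √3804 = 2*√951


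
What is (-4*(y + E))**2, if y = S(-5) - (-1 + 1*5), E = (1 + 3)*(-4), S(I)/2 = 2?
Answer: 4096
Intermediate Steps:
S(I) = 4 (S(I) = 2*2 = 4)
E = -16 (E = 4*(-4) = -16)
y = 0 (y = 4 - (-1 + 1*5) = 4 - (-1 + 5) = 4 - 1*4 = 4 - 4 = 0)
(-4*(y + E))**2 = (-4*(0 - 16))**2 = (-4*(-16))**2 = 64**2 = 4096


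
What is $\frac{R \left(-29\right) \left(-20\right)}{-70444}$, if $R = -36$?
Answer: $\frac{5220}{17611} \approx 0.29641$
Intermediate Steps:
$\frac{R \left(-29\right) \left(-20\right)}{-70444} = \frac{\left(-36\right) \left(-29\right) \left(-20\right)}{-70444} = 1044 \left(-20\right) \left(- \frac{1}{70444}\right) = \left(-20880\right) \left(- \frac{1}{70444}\right) = \frac{5220}{17611}$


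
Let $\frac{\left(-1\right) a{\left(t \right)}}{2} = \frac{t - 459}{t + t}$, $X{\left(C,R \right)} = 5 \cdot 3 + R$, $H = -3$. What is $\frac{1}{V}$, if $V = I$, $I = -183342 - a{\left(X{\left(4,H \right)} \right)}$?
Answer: $- \frac{4}{733517} \approx -5.4532 \cdot 10^{-6}$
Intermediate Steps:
$X{\left(C,R \right)} = 15 + R$
$a{\left(t \right)} = - \frac{-459 + t}{t}$ ($a{\left(t \right)} = - 2 \frac{t - 459}{t + t} = - 2 \frac{-459 + t}{2 t} = - \frac{-459 + t}{t}$)
$I = - \frac{733517}{4}$ ($I = -183342 - \frac{459 - \left(15 - 3\right)}{15 - 3} = -183342 - \frac{459 - 12}{12} = -183342 - \frac{1}{12} \cdot 447 = -183342 - \frac{149}{4} = - \frac{733517}{4} \approx -1.8338 \cdot 10^{5}$)
$V = - \frac{733517}{4} \approx -1.8338 \cdot 10^{5}$
$\frac{1}{V} = \frac{1}{- \frac{733517}{4}} = - \frac{4}{733517}$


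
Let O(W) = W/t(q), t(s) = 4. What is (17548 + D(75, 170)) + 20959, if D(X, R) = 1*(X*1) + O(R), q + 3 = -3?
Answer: 77249/2 ≈ 38625.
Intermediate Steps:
q = -6 (q = -3 - 3 = -6)
O(W) = W/4
D(X, R) = X + R/4 (D(X, R) = 1*(X*1) + R/4 = 1*X + R/4 = X + R/4)
(17548 + D(75, 170)) + 20959 = (17548 + (75 + (1/4)*170)) + 20959 = (17548 + (75 + 85/2)) + 20959 = (17548 + 235/2) + 20959 = 35331/2 + 20959 = 77249/2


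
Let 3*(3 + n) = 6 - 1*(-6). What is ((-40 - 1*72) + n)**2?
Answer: 12321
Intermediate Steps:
n = 1 (n = -3 + (6 - 1*(-6))/3 = -3 + (6 + 6)/3 = -3 + (1/3)*12 = -3 + 4 = 1)
((-40 - 1*72) + n)**2 = ((-40 - 1*72) + 1)**2 = ((-40 - 72) + 1)**2 = (-112 + 1)**2 = (-111)**2 = 12321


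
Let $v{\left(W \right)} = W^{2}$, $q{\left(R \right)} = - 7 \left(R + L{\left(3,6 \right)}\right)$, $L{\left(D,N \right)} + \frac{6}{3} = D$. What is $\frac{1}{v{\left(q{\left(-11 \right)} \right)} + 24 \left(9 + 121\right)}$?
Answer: $\frac{1}{8020} \approx 0.00012469$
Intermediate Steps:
$L{\left(D,N \right)} = -2 + D$
$q{\left(R \right)} = -7 - 7 R$ ($q{\left(R \right)} = - 7 \left(R + \left(-2 + 3\right)\right) = - 7 \left(R + 1\right) = - 7 \left(1 + R\right) = -7 - 7 R$)
$\frac{1}{v{\left(q{\left(-11 \right)} \right)} + 24 \left(9 + 121\right)} = \frac{1}{\left(-7 - -77\right)^{2} + 24 \left(9 + 121\right)} = \frac{1}{\left(-7 + 77\right)^{2} + 24 \cdot 130} = \frac{1}{70^{2} + 3120} = \frac{1}{4900 + 3120} = \frac{1}{8020}$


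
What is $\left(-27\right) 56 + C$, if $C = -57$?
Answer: $-1569$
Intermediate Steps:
$\left(-27\right) 56 + C = \left(-27\right) 56 - 57 = -1512 - 57 = -1569$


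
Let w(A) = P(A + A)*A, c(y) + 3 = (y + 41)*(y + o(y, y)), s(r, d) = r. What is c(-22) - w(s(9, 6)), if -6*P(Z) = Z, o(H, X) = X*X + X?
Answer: 8384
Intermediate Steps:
o(H, X) = X + X² (o(H, X) = X² + X = X + X²)
P(Z) = -Z/6
c(y) = -3 + (41 + y)*(y + y*(1 + y)) (c(y) = -3 + (y + 41)*(y + y*(1 + y)) = -3 + (41 + y)*(y + y*(1 + y)))
w(A) = -A²/3 (w(A) = (-(A + A)/6)*A = (-A/3)*A = -A²/3)
c(-22) - w(s(9, 6)) = (-3 + (-22)³ + 43*(-22)² + 82*(-22)) - (-1)*9²/3 = (-3 - 10648 + 43*484 - 1804) - (-1)*81/3 = (-3 - 10648 + 20812 - 1804) - 1*(-27) = 8357 + 27 = 8384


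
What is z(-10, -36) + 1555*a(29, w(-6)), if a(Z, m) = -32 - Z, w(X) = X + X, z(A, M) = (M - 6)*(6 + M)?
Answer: -93595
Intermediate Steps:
z(A, M) = (-6 + M)*(6 + M)
w(X) = 2*X
z(-10, -36) + 1555*a(29, w(-6)) = (-36 + (-36)**2) + 1555*(-32 - 1*29) = (-36 + 1296) + 1555*(-32 - 29) = 1260 + 1555*(-61) = 1260 - 94855 = -93595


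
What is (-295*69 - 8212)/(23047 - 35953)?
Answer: 28567/12906 ≈ 2.2135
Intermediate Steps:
(-295*69 - 8212)/(23047 - 35953) = (-20355 - 8212)/(-12906) = -28567*(-1/12906) = 28567/12906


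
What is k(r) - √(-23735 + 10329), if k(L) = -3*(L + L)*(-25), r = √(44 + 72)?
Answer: 300*√29 - I*√13406 ≈ 1615.5 - 115.78*I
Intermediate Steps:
r = 2*√29 (r = √116 = 2*√29 ≈ 10.770)
k(L) = 150*L (k(L) = -6*L*(-25) = 150*L)
k(r) - √(-23735 + 10329) = 150*(2*√29) - √(-23735 + 10329) = 300*√29 - √(-13406) = 300*√29 - I*√13406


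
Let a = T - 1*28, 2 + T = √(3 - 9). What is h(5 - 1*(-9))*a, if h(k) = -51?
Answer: 1530 - 51*I*√6 ≈ 1530.0 - 124.92*I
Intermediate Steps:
T = -2 + I*√6 (T = -2 + √(3 - 9) = -2 + √(-6) = -2 + I*√6 ≈ -2.0 + 2.4495*I)
a = -30 + I*√6 (a = (-2 + I*√6) - 1*28 = (-2 + I*√6) - 28 = -30 + I*√6 ≈ -30.0 + 2.4495*I)
h(5 - 1*(-9))*a = -51*(-30 + I*√6) = 1530 - 51*I*√6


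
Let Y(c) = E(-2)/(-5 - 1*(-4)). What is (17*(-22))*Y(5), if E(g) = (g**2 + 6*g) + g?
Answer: -3740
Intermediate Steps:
E(g) = g**2 + 7*g
Y(c) = 10 (Y(c) = (-2*(7 - 2))/(-5 - 1*(-4)) = (-2*5)/(-5 + 4) = -10/(-1) = -10*(-1) = 10)
(17*(-22))*Y(5) = (17*(-22))*10 = -374*10 = -3740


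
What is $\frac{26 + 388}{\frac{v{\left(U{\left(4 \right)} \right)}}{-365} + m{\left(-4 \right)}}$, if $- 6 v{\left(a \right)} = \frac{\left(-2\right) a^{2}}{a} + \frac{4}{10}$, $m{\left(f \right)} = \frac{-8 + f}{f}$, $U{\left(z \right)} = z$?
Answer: $\frac{1133325}{8203} \approx 138.16$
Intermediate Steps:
$m{\left(f \right)} = \frac{-8 + f}{f}$
$v{\left(a \right)} = - \frac{1}{15} + \frac{a}{3}$ ($v{\left(a \right)} = - \frac{\frac{\left(-2\right) a^{2}}{a} + \frac{4}{10}}{6} = - \frac{- 2 a + 4 \cdot \frac{1}{10}}{6} = - \frac{- 2 a + \frac{2}{5}}{6} = - \frac{\frac{2}{5} - 2 a}{6} = - \frac{1}{15} + \frac{a}{3}$)
$\frac{26 + 388}{\frac{v{\left(U{\left(4 \right)} \right)}}{-365} + m{\left(-4 \right)}} = \frac{26 + 388}{\frac{- \frac{1}{15} + \frac{1}{3} \cdot 4}{-365} + \frac{-8 - 4}{-4}} = \frac{414}{\left(- \frac{1}{15} + \frac{4}{3}\right) \left(- \frac{1}{365}\right) - -3} = \frac{414}{\frac{19}{15} \left(- \frac{1}{365}\right) + 3} = \frac{414}{- \frac{19}{5475} + 3} = \frac{414}{\frac{16406}{5475}} = 414 \cdot \frac{5475}{16406} = \frac{1133325}{8203}$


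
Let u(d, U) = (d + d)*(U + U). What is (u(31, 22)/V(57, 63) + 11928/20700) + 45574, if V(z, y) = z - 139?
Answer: 3220909004/70725 ≈ 45541.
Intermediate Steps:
V(z, y) = -139 + z
u(d, U) = 4*U*d (u(d, U) = (2*d)*(2*U) = 4*U*d)
(u(31, 22)/V(57, 63) + 11928/20700) + 45574 = ((4*22*31)/(-139 + 57) + 11928/20700) + 45574 = (2728/(-82) + 11928*(1/20700)) + 45574 = (2728*(-1/82) + 994/1725) + 45574 = (-1364/41 + 994/1725) + 45574 = -2312146/70725 + 45574 = 3220909004/70725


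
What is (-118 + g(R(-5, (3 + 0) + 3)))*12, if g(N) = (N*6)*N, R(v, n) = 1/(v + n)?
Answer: -1344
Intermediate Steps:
R(v, n) = 1/(n + v)
g(N) = 6*N² (g(N) = (6*N)*N = 6*N²)
(-118 + g(R(-5, (3 + 0) + 3)))*12 = (-118 + 6*(1/(((3 + 0) + 3) - 5))²)*12 = (-118 + 6*(1/((3 + 3) - 5))²)*12 = (-118 + 6*(1/(6 - 5))²)*12 = (-118 + 6*(1/1)²)*12 = (-118 + 6*1²)*12 = (-118 + 6*1)*12 = (-118 + 6)*12 = -112*12 = -1344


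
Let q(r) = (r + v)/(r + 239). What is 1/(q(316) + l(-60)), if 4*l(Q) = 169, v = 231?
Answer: 2220/95983 ≈ 0.023129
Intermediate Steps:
l(Q) = 169/4 (l(Q) = (1/4)*169 = 169/4)
q(r) = (231 + r)/(239 + r) (q(r) = (r + 231)/(r + 239) = (231 + r)/(239 + r))
1/(q(316) + l(-60)) = 1/((231 + 316)/(239 + 316) + 169/4) = 1/(547/555 + 169/4) = 1/(95983/2220) = 2220/95983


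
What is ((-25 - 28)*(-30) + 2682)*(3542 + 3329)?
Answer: 29352912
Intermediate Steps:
((-25 - 28)*(-30) + 2682)*(3542 + 3329) = (-53*(-30) + 2682)*6871 = (1590 + 2682)*6871 = 4272*6871 = 29352912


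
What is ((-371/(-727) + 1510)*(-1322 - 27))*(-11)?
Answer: 16295314299/727 ≈ 2.2414e+7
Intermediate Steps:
((-371/(-727) + 1510)*(-1322 - 27))*(-11) = ((-371*(-1/727) + 1510)*(-1349))*(-11) = ((371/727 + 1510)*(-1349))*(-11) = ((1098141/727)*(-1349))*(-11) = -1481392209/727*(-11) = 16295314299/727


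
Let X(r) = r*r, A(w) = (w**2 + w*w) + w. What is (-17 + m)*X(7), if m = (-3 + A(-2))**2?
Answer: -392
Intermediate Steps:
A(w) = w + 2*w**2 (A(w) = (w**2 + w**2) + w = 2*w**2 + w = w + 2*w**2)
X(r) = r**2
m = 9 (m = (-3 - 2*(1 + 2*(-2)))**2 = (-3 - 2*(1 - 4))**2 = (-3 - 2*(-3))**2 = (-3 + 6)**2 = 3**2 = 9)
(-17 + m)*X(7) = (-17 + 9)*7**2 = -8*49 = -392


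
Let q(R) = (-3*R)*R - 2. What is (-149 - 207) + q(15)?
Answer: -1033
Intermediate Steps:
q(R) = -2 - 3*R**2 (q(R) = -3*R**2 - 2 = -2 - 3*R**2)
(-149 - 207) + q(15) = (-149 - 207) + (-2 - 3*15**2) = -356 + (-2 - 3*225) = -356 + (-2 - 675) = -356 - 677 = -1033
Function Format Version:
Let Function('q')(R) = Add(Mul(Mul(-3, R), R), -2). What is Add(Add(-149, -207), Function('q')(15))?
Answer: -1033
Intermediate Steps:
Function('q')(R) = Add(-2, Mul(-3, Pow(R, 2))) (Function('q')(R) = Add(Mul(-3, Pow(R, 2)), -2) = Add(-2, Mul(-3, Pow(R, 2))))
Add(Add(-149, -207), Function('q')(15)) = Add(Add(-149, -207), Add(-2, Mul(-3, Pow(15, 2)))) = Add(-356, Add(-2, Mul(-3, 225))) = Add(-356, Add(-2, -675)) = Add(-356, -677) = -1033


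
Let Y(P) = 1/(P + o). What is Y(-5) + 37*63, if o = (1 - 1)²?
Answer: 11654/5 ≈ 2330.8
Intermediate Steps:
o = 0 (o = 0² = 0)
Y(P) = 1/P (Y(P) = 1/(P + 0) = 1/P)
Y(-5) + 37*63 = 1/(-5) + 37*63 = -⅕ + 2331 = 11654/5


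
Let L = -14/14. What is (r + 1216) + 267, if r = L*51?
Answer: 1432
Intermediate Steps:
L = -1 (L = -14*1/14 = -1)
r = -51 (r = -1*51 = -51)
(r + 1216) + 267 = (-51 + 1216) + 267 = 1165 + 267 = 1432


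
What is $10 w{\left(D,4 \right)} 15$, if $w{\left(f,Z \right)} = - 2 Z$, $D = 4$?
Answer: $-1200$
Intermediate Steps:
$10 w{\left(D,4 \right)} 15 = 10 \left(\left(-2\right) 4\right) 15 = 10 \left(-8\right) 15 = \left(-80\right) 15 = -1200$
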